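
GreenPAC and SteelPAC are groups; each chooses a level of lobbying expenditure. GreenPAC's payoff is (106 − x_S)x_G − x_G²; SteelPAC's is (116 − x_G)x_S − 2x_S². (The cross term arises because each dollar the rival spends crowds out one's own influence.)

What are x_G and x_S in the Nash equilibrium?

44, 18

Expanding GreenPAC's payoff: 106x_G − x_Sx_G − x_G².
∂π/∂x_G = 106 − x_S − 2x_G = 0, so x_G = 53 − 0.5x_S.
Likewise for SteelPAC: x_S = 29 − 0.25x_G.
Plugging x_S into GreenPAC's best response: x_G = 53 − 0.5(29 − 0.25x_G) ⇒ 0.875x_G = 38.5, so x_G = 44.
Then x_S = 29 − 0.25·44 = 18.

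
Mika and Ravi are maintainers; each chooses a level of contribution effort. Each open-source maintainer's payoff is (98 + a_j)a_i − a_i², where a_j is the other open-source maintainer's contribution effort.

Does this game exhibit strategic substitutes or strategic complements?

Mika's payoff is (98 + a_R)a_M − a_M².
∂π/∂a_M = 98 + a_R − 2a_M = 0, so a_M = 49 + 0.5a_R.
The best-response slope da_M/da_R = 0.5 > 0: the reaction function is upward-sloping, so the choices are strategic complements.

strategic complements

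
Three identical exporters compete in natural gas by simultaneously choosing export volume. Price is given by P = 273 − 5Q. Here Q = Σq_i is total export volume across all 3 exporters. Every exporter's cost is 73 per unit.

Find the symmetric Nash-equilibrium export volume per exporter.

10

A representative exporter's profit is π_i = q_i(273 − 5Q) − 73q_i, with Q = q_i + Σ_{j≠i} q_j.
First-order condition: 200 − 10q_i − 5Σ_{j≠i} q_j = 0.
Imposing symmetry (q_j = q for all j) turns Σ_{j≠i} q_j into 2q, so 200 = 20q and q = 10.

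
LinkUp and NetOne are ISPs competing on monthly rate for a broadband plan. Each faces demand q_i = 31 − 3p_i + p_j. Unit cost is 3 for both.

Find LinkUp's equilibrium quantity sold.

LinkUp's profit: π = (p_{LinkUp} − 3)(31 − 3p_{LinkUp} + p_{NetOne}).
∂π/∂p_{LinkUp} = 40 − 6p_{LinkUp} + p_{NetOne} = 0 ⇒ p_{LinkUp} = 20/3 + (1/6)p_{NetOne}.
Setting p_{LinkUp} = p_{NetOne} in the reaction function: p_{LinkUp} = 20/3 + (1/6)p_{LinkUp}, so p_{LinkUp} = (20/3) / (5/6) = 8.
q_{LinkUp} = 31 − 3·8 + 8 = 15.

15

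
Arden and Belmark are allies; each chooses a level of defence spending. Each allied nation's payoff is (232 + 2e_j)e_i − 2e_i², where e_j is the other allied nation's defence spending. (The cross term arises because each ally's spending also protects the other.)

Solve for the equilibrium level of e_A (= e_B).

116

Arden's payoff is (232 + 2e_B)e_A − 2e_A².
∂π/∂e_A = 232 + 2e_B − 4e_A = 0, so e_A = 58 + 0.5e_B.
By symmetry e_B = e_A; substituting into the reaction function, 0.5e_A = 58 and e_A = 116.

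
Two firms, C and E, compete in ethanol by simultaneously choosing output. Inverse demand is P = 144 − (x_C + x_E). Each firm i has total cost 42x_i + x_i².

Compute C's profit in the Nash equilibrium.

Firm C's profit: π = x_C(144 − (x_C + x_E)) − 42x_C − x_C².
∂π/∂x_C = 102 − 4x_C − x_E = 0, so x_C = 25.5 − 0.25x_E.
Setting x_C = x_E in the reaction function: x_C = 25.5 − 0.25x_C, so x_C = 25.5 / 1.25 = 20.4.
Price P = 144 − 40.8 = 103.2.
C's profit: (103.2 − 42)·20.4 − (20.4)² = 832.32.

832.32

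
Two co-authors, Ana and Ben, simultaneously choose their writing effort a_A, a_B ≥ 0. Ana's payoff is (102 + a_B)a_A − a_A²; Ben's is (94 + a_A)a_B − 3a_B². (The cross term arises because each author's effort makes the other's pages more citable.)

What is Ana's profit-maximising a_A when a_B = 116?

Expanding Ana's payoff: 102a_A + a_Ba_A − a_A².
∂π/∂a_A = 102 + a_B − 2a_A = 0, so a_A = 51 + 0.5a_B.
At a_B = 116: a_A = 51 + 0.5·116 = 109.

109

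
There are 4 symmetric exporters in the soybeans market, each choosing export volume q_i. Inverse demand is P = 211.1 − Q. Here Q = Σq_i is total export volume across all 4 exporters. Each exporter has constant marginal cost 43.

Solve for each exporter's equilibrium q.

A representative exporter's profit is π_i = q_i(211.1 − Q) − 43q_i, with Q = q_i + Σ_{j≠i} q_j.
First-order condition: 168.1 − 2q_i − Σ_{j≠i} q_j = 0.
In a symmetric equilibrium every exporter chooses the same q, so Σ_{j≠i} q_j = 3q. The condition becomes 168.1 − 5q = 0, giving q = 168.1/5 = 33.62.

33.62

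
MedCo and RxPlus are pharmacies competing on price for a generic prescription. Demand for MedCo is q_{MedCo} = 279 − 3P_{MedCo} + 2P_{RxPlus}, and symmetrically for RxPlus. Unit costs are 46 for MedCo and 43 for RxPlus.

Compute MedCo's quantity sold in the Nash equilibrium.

MedCo's profit: π = (P_{MedCo} − 46)(279 − 3P_{MedCo} + 2P_{RxPlus}).
∂π/∂P_{MedCo} = 417 − 6P_{MedCo} + 2P_{RxPlus} = 0 ⇒ P_{MedCo} = 69.5 + (1/3)P_{RxPlus}.
Similarly P_{RxPlus} = 68 + (1/3)P_{MedCo}.
Substituting the second reaction function into the first: P_{MedCo} = 69.5 + (1/3)(68 + (1/3)P_{MedCo}), which gives (8/9)P_{MedCo} = 553/6 ⇒ P_{MedCo} = 103.6875.
Then P_{RxPlus} = 68 + (1/3)·103.6875 = 102.5625.
q_{MedCo} = 279 − 3·103.6875 + 2·102.5625 = 173.0625.

173.0625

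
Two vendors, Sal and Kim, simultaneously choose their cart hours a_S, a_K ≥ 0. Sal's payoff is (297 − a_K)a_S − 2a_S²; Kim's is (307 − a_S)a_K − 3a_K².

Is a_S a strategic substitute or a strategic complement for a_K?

strategic substitutes

Expanding Sal's payoff: 297a_S − a_Ka_S − 2a_S².
∂π/∂a_S = 297 − a_K − 4a_S = 0, so a_S = 74.25 − 0.25a_K.
The best-response slope da_S/da_K = −0.25 < 0: the reaction function is downward-sloping, so the choices are strategic substitutes.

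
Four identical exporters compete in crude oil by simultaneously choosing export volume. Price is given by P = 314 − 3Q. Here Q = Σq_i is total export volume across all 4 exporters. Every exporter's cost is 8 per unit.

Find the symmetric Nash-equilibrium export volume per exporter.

20.4

A representative exporter's profit is π_i = q_i(314 − 3Q) − 8q_i, with Q = q_i + Σ_{j≠i} q_j.
First-order condition: 306 − 6q_i − 3Σ_{j≠i} q_j = 0.
Imposing symmetry (q_j = q for all j) turns Σ_{j≠i} q_j into 3q, so 306 = 15q and q = 20.4.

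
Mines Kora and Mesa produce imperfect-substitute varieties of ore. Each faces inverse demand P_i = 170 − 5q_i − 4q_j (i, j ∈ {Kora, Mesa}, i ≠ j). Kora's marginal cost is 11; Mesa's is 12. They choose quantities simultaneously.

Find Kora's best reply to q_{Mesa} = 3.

14.7

Mine Kora's profit: π = q_{Kora}(170 − 5q_{Kora} − 4q_{Mesa}) − 11q_{Kora}.
∂π/∂q_{Kora} = 159 − 10q_{Kora} − 4q_{Mesa} = 0 ⇒ q_{Kora} = 15.9 − 0.4q_{Mesa}.
At q_{Mesa} = 3: q_{Kora} = 15.9 − 0.4·3 = 14.7.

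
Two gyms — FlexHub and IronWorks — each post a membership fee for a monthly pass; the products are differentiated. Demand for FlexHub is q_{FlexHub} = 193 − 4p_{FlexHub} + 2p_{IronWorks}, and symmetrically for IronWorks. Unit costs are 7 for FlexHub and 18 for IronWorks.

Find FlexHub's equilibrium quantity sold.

FlexHub's profit: π = (p_{FlexHub} − 7)(193 − 4p_{FlexHub} + 2p_{IronWorks}).
∂π/∂p_{FlexHub} = 221 − 8p_{FlexHub} + 2p_{IronWorks} = 0 ⇒ p_{FlexHub} = 27.625 + 0.25p_{IronWorks}.
Similarly p_{IronWorks} = 33.125 + 0.25p_{FlexHub}.
Solving the two reaction functions simultaneously: (1 − (0.25)(0.25))p_{FlexHub} = 27.625 + 0.25·33.125, so 0.9375p_{FlexHub} = 1149/32 and p_{FlexHub} = 38.3.
Then p_{IronWorks} = 33.125 + 0.25·38.3 = 42.7.
q_{FlexHub} = 193 − 4·38.3 + 2·42.7 = 125.2.

125.2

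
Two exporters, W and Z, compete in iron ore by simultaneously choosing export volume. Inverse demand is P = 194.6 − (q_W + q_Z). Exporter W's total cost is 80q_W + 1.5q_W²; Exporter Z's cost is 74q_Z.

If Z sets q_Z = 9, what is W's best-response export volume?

21.12

Exporter W's profit: π = q_W(194.6 − (q_W + q_Z)) − 80q_W − 1.5q_W².
∂π/∂q_W = 114.6 − 5q_W − q_Z = 0, so q_W = 22.92 − 0.2q_Z.
At q_Z = 9: q_W = 22.92 − 0.2·9 = 21.12.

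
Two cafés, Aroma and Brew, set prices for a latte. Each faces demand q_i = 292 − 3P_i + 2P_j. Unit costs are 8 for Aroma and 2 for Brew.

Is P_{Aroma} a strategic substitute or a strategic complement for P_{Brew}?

Aroma's profit: π = (P_{Aroma} − 8)(292 − 3P_{Aroma} + 2P_{Brew}).
∂π/∂P_{Aroma} = 316 − 6P_{Aroma} + 2P_{Brew} = 0 ⇒ P_{Aroma} = 158/3 + (1/3)P_{Brew}.
The best-response slope dP_{Aroma}/dP_{Brew} = 1/3 > 0: the reaction function is upward-sloping, so the choices are strategic complements.

strategic complements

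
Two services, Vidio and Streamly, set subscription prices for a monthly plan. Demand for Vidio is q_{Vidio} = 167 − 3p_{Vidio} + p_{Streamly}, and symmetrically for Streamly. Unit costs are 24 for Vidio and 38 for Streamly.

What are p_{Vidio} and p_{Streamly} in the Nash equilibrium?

Vidio's profit: π = (p_{Vidio} − 24)(167 − 3p_{Vidio} + p_{Streamly}).
∂π/∂p_{Vidio} = 239 − 6p_{Vidio} + p_{Streamly} = 0 ⇒ p_{Vidio} = 239/6 + (1/6)p_{Streamly}.
Similarly p_{Streamly} = 281/6 + (1/6)p_{Vidio}.
Solving the two reaction functions simultaneously: (1 − (1/6)(1/6))p_{Vidio} = 239/6 + (1/6)·(281/6), so (35/36)p_{Vidio} = 1715/36 and p_{Vidio} = 49.
Then p_{Streamly} = 281/6 + (1/6)·49 = 55.

49, 55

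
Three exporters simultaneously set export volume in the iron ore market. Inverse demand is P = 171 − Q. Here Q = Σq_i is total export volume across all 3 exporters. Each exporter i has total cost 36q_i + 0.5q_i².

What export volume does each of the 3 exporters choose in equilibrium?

A representative exporter's profit is π_i = q_i(171 − Q) − 36q_i − 0.5q_i², with Q = q_i + Σ_{j≠i} q_j.
First-order condition: 135 − 3q_i − Σ_{j≠i} q_j = 0.
Imposing symmetry (q_j = q for all j) turns Σ_{j≠i} q_j into 2q, so 135 = 5q and q = 27.

27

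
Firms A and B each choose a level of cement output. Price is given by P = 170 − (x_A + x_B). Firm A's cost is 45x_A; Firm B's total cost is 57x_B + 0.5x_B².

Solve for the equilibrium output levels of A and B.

52.4, 20.2

Firm A's profit: π = x_A(170 − (x_A + x_B)) − 45x_A.
∂π/∂x_A = 125 − 2x_A − x_B = 0, so x_A = 62.5 − 0.5x_B.
For B: ∂π/∂x_B = 113 − 3x_B − x_A = 0 ⇒ x_B = 113/3 − (1/3)x_A.
Solving the two reaction functions simultaneously: (1 − (−0.5)(−1/3))x_A = 62.5 − 0.5·(113/3), so (5/6)x_A = 131/3 and x_A = 52.4.
Then x_B = 113/3 − (1/3)·52.4 = 20.2.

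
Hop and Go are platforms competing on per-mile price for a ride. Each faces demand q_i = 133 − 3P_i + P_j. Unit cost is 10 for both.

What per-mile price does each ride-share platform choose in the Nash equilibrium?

Hop's profit: π = (P_{Hop} − 10)(133 − 3P_{Hop} + P_{Go}).
∂π/∂P_{Hop} = 163 − 6P_{Hop} + P_{Go} = 0 ⇒ P_{Hop} = 163/6 + (1/6)P_{Go}.
The game is symmetric, so in equilibrium P_{Go} = P_{Hop}: the reaction function gives (5/6)P_{Hop} = 163/6, hence P_{Hop} = 32.6.

32.6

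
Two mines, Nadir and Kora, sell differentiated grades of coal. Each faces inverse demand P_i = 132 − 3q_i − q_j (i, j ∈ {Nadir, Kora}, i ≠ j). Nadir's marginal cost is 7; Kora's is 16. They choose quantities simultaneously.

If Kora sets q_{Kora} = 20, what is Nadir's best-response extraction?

17.5

Mine Nadir's profit: π = q_{Nadir}(132 − 3q_{Nadir} − q_{Kora}) − 7q_{Nadir}.
∂π/∂q_{Nadir} = 125 − 6q_{Nadir} − q_{Kora} = 0 ⇒ q_{Nadir} = 125/6 − (1/6)q_{Kora}.
At q_{Kora} = 20: q_{Nadir} = 125/6 − (1/6)·20 = 17.5.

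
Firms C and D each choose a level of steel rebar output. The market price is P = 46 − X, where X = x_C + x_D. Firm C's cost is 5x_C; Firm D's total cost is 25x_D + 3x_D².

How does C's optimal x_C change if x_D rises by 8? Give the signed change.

Firm C's profit: π = x_C(46 − (x_C + x_D)) − 5x_C.
∂π/∂x_C = 41 − 2x_C − x_D = 0, so x_C = 20.5 − 0.5x_D.
The reaction-function slope is −0.5, so an 8-unit rise in x_D moves x_C by −0.5 × 8 = −4. C's best response falls — the actions are strategic substitutes.

-4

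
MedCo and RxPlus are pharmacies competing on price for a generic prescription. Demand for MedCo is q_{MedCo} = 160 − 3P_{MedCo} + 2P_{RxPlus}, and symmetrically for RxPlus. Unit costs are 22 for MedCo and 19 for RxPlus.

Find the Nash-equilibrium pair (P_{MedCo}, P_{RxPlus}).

55.9375, 54.8125

MedCo's profit: π = (P_{MedCo} − 22)(160 − 3P_{MedCo} + 2P_{RxPlus}).
∂π/∂P_{MedCo} = 226 − 6P_{MedCo} + 2P_{RxPlus} = 0 ⇒ P_{MedCo} = 113/3 + (1/3)P_{RxPlus}.
Similarly P_{RxPlus} = 217/6 + (1/3)P_{MedCo}.
Solving the two reaction functions simultaneously: (1 − (1/3)(1/3))P_{MedCo} = 113/3 + (1/3)·(217/6), so (8/9)P_{MedCo} = 895/18 and P_{MedCo} = 55.9375.
Then P_{RxPlus} = 217/6 + (1/3)·55.9375 = 54.8125.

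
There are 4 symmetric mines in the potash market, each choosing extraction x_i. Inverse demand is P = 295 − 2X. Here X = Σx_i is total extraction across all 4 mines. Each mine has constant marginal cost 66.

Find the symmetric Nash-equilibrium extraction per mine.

A representative mine's profit is π_i = x_i(295 − 2X) − 66x_i, with X = x_i + Σ_{j≠i} x_j.
First-order condition: 229 − 4x_i − 2Σ_{j≠i} x_j = 0.
Imposing symmetry (x_j = x for all j) turns Σ_{j≠i} x_j into 3x, so 229 = 10x and x = 22.9.

22.9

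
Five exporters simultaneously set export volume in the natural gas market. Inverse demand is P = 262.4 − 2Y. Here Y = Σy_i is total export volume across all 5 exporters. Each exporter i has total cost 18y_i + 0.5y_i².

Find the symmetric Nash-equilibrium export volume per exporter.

A representative exporter's profit is π_i = y_i(262.4 − 2Y) − 18y_i − 0.5y_i², with Y = y_i + Σ_{j≠i} y_j.
First-order condition: 244.4 − 5y_i − 2Σ_{j≠i} y_j = 0.
In a symmetric equilibrium every exporter chooses the same y, so Σ_{j≠i} y_j = 4y. The condition becomes 244.4 − 13y = 0, giving y = 244.4/13 = 18.8.

18.8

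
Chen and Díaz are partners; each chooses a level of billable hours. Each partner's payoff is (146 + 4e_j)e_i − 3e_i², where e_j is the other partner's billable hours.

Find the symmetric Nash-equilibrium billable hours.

Chen's payoff is (146 + 4e_D)e_C − 3e_C².
∂π/∂e_C = 146 + 4e_D − 6e_C = 0, so e_C = 73/3 + (2/3)e_D.
By symmetry e_D = e_C; substituting into the reaction function, (1/3)e_C = 73/3 and e_C = 73.

73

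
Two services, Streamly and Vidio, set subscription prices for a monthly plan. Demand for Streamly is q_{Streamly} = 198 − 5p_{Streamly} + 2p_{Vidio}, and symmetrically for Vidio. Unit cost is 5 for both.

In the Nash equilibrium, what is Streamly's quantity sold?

114.375

Streamly's profit: π = (p_{Streamly} − 5)(198 − 5p_{Streamly} + 2p_{Vidio}).
∂π/∂p_{Streamly} = 223 − 10p_{Streamly} + 2p_{Vidio} = 0 ⇒ p_{Streamly} = 22.3 + 0.2p_{Vidio}.
Setting p_{Streamly} = p_{Vidio} in the reaction function: p_{Streamly} = 22.3 + 0.2p_{Streamly}, so p_{Streamly} = 22.3 / 0.8 = 27.875.
q_{Streamly} = 198 − 5·27.875 + 2·27.875 = 114.375.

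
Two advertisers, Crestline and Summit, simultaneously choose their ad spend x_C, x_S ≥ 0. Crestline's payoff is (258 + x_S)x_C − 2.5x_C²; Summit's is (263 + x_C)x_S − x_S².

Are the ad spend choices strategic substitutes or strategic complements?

strategic complements

Expanding Crestline's payoff: 258x_C + x_Sx_C − 2.5x_C².
∂π/∂x_C = 258 + x_S − 5x_C = 0, so x_C = 51.6 + 0.2x_S.
The best-response slope dx_C/dx_S = 0.2 > 0: the reaction function is upward-sloping, so the choices are strategic complements.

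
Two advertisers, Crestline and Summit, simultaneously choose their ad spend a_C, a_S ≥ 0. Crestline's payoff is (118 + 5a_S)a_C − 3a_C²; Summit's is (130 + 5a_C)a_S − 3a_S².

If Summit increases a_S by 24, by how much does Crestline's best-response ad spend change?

Expanding Crestline's payoff: 118a_C + 5a_Sa_C − 3a_C².
∂π/∂a_C = 118 + 5a_S − 6a_C = 0, so a_C = 59/3 + (5/6)a_S.
The reaction-function slope is 5/6, so a 24-unit rise in a_S moves a_C by 5/6 × 24 = 20. Crestline's best response rises — the actions are strategic complements.

20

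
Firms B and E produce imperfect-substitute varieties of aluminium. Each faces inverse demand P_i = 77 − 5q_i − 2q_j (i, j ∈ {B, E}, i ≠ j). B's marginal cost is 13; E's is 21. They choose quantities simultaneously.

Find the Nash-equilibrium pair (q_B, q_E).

5.5, 4.5

Firm B's profit: π = q_B(77 − 5q_B − 2q_E) − 13q_B.
∂π/∂q_B = 64 − 10q_B − 2q_E = 0 ⇒ q_B = 6.4 − 0.2q_E.
Similarly q_E = 5.6 − 0.2q_B.
Solving the two reaction functions simultaneously: (1 − (−0.2)(−0.2))q_B = 6.4 − 0.2·5.6, so 0.96q_B = 5.28 and q_B = 5.5.
Then q_E = 5.6 − 0.2·5.5 = 4.5.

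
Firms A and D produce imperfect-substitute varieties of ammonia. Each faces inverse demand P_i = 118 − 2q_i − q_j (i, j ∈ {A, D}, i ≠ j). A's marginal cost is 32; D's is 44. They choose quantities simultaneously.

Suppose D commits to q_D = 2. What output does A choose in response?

Firm A's profit: π = q_A(118 − 2q_A − q_D) − 32q_A.
∂π/∂q_A = 86 − 4q_A − q_D = 0 ⇒ q_A = 21.5 − 0.25q_D.
At q_D = 2: q_A = 21.5 − 0.25·2 = 21.

21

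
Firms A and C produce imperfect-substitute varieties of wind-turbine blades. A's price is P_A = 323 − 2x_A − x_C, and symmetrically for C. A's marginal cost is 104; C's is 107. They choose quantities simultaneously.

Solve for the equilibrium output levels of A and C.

44, 43

Firm A's profit: π = x_A(323 − 2x_A − x_C) − 104x_A.
∂π/∂x_A = 219 − 4x_A − x_C = 0 ⇒ x_A = 54.75 − 0.25x_C.
Similarly x_C = 54 − 0.25x_A.
Plugging x_C into A's best response: x_A = 54.75 − 0.25(54 − 0.25x_A) ⇒ 0.9375x_A = 41.25, so x_A = 44.
Then x_C = 54 − 0.25·44 = 43.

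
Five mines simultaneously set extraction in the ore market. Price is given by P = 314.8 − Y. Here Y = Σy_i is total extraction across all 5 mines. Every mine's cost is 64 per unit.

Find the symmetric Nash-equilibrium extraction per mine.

A representative mine's profit is π_i = y_i(314.8 − Y) − 64y_i, with Y = y_i + Σ_{j≠i} y_j.
First-order condition: 250.8 − 2y_i − Σ_{j≠i} y_j = 0.
Imposing symmetry (y_j = y for all j) turns Σ_{j≠i} y_j into 4y, so 250.8 = 6y and y = 41.8.

41.8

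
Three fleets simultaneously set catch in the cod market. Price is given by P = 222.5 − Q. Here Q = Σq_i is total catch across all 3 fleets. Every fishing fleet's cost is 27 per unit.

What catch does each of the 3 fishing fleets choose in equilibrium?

48.875

A representative fishing fleet's profit is π_i = q_i(222.5 − Q) − 27q_i, with Q = q_i + Σ_{j≠i} q_j.
First-order condition: 195.5 − 2q_i − Σ_{j≠i} q_j = 0.
With identical fishing fleets, set every q_j = q: then 195.5 − 2q − 2q = 0, i.e. q = 195.5/4 = 48.875.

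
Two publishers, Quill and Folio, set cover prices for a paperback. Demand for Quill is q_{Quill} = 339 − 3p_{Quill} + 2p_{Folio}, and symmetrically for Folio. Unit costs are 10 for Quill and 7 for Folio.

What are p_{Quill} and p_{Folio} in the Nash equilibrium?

Quill's profit: π = (p_{Quill} − 10)(339 − 3p_{Quill} + 2p_{Folio}).
∂π/∂p_{Quill} = 369 − 6p_{Quill} + 2p_{Folio} = 0 ⇒ p_{Quill} = 61.5 + (1/3)p_{Folio}.
Similarly p_{Folio} = 60 + (1/3)p_{Quill}.
Plugging p_{Folio} into Quill's best response: p_{Quill} = 61.5 + (1/3)(60 + (1/3)p_{Quill}) ⇒ (8/9)p_{Quill} = 81.5, so p_{Quill} = 91.6875.
Then p_{Folio} = 60 + (1/3)·91.6875 = 90.5625.

91.6875, 90.5625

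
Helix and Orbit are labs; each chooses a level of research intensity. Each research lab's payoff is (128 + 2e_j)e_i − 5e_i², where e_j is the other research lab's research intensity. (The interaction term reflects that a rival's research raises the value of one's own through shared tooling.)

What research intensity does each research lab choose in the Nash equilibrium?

16

Helix's payoff is (128 + 2e_O)e_H − 5e_H².
∂π/∂e_H = 128 + 2e_O − 10e_H = 0, so e_H = 12.8 + 0.2e_O.
The game is symmetric, so in equilibrium e_O = e_H: the reaction function gives 0.8e_H = 12.8, hence e_H = 16.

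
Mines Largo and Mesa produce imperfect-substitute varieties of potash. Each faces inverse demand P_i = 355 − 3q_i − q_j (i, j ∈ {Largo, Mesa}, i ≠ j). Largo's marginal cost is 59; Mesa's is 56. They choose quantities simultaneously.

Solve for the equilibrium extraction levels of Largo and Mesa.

42.2, 42.8

Mine Largo's profit: π = q_{Largo}(355 − 3q_{Largo} − q_{Mesa}) − 59q_{Largo}.
∂π/∂q_{Largo} = 296 − 6q_{Largo} − q_{Mesa} = 0 ⇒ q_{Largo} = 148/3 − (1/6)q_{Mesa}.
Similarly q_{Mesa} = 299/6 − (1/6)q_{Largo}.
Substituting the second reaction function into the first: q_{Largo} = 148/3 − (1/6)(299/6 − (1/6)q_{Largo}), which gives (35/36)q_{Largo} = 1477/36 ⇒ q_{Largo} = 42.2.
Then q_{Mesa} = 299/6 − (1/6)·42.2 = 42.8.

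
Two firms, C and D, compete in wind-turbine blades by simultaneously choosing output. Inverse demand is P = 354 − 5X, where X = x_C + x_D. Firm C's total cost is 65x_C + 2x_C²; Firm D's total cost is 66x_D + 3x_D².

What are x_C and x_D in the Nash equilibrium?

Firm C's profit: π = x_C(354 − 5(x_C + x_D)) − 65x_C − 2x_C².
∂π/∂x_C = 289 − 14x_C − 5x_D = 0, so x_C = 289/14 − (5/14)x_D.
For D: ∂π/∂x_D = 288 − 16x_D − 5x_C = 0 ⇒ x_D = 18 − 0.3125x_C.
Plugging x_D into C's best response: x_C = 289/14 − (5/14)(18 − 0.3125x_C) ⇒ (199/224)x_C = 199/14, so x_C = 16.
Then x_D = 18 − 0.3125·16 = 13.

16, 13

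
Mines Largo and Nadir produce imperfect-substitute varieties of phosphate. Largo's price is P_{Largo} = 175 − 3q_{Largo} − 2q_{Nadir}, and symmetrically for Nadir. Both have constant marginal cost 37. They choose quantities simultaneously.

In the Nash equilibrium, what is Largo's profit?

Mine Largo's profit: π = q_{Largo}(175 − 3q_{Largo} − 2q_{Nadir}) − 37q_{Largo}.
∂π/∂q_{Largo} = 138 − 6q_{Largo} − 2q_{Nadir} = 0 ⇒ q_{Largo} = 23 − (1/3)q_{Nadir}.
By symmetry q_{Nadir} = q_{Largo}; substituting into the reaction function, (4/3)q_{Largo} = 23 and q_{Largo} = 17.25.
P_{Largo} = 175 − 3·17.25 − 2·17.25 = 88.75.
Profit = (88.75 − 37)·17.25 = 892.6875.

892.6875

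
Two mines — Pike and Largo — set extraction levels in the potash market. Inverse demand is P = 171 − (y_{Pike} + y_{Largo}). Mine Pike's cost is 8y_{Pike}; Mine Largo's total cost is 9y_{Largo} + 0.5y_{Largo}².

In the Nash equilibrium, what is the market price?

Mine Pike's profit: π = y_{Pike}(171 − (y_{Pike} + y_{Largo})) − 8y_{Pike}.
∂π/∂y_{Pike} = 163 − 2y_{Pike} − y_{Largo} = 0, so y_{Pike} = 81.5 − 0.5y_{Largo}.
For Largo: ∂π/∂y_{Largo} = 162 − 3y_{Largo} − y_{Pike} = 0 ⇒ y_{Largo} = 54 − (1/3)y_{Pike}.
Plugging y_{Largo} into Pike's best response: y_{Pike} = 81.5 − 0.5(54 − (1/3)y_{Pike}) ⇒ (5/6)y_{Pike} = 54.5, so y_{Pike} = 65.4.
Then y_{Largo} = 54 − (1/3)·65.4 = 32.2.
Equilibrium price: P = 171 − 97.6 = 73.4.

73.4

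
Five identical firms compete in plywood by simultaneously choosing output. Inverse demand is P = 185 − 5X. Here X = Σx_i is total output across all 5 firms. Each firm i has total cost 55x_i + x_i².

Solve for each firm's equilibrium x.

A representative firm's profit is π_i = x_i(185 − 5X) − 55x_i − x_i², with X = x_i + Σ_{j≠i} x_j.
First-order condition: 130 − 12x_i − 5Σ_{j≠i} x_j = 0.
Imposing symmetry (x_j = x for all j) turns Σ_{j≠i} x_j into 4x, so 130 = 32x and x = 4.0625.

4.0625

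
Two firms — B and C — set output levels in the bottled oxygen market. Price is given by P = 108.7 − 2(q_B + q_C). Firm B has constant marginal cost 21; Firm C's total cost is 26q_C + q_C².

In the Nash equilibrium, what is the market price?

Firm B's profit: π = q_B(108.7 − 2(q_B + q_C)) − 21q_B.
∂π/∂q_B = 87.7 − 4q_B − 2q_C = 0, so q_B = 21.925 − 0.5q_C.
For C: ∂π/∂q_C = 82.7 − 6q_C − 2q_B = 0 ⇒ q_C = 827/60 − (1/3)q_B.
Substituting the second reaction function into the first: q_B = 21.925 − 0.5(827/60 − (1/3)q_B), which gives (5/6)q_B = 451/30 ⇒ q_B = 18.04.
Then q_C = 827/60 − (1/3)·18.04 = 7.77.
Equilibrium price: P = 108.7 − 2·25.81 = 57.08.

57.08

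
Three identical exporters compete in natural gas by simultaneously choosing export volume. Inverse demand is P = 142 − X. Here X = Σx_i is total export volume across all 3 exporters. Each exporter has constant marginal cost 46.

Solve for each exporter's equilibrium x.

A representative exporter's profit is π_i = x_i(142 − X) − 46x_i, with X = x_i + Σ_{j≠i} x_j.
First-order condition: 96 − 2x_i − Σ_{j≠i} x_j = 0.
With identical exporters, set every x_j = x: then 96 − 2x − 2x = 0, i.e. x = 96/4 = 24.

24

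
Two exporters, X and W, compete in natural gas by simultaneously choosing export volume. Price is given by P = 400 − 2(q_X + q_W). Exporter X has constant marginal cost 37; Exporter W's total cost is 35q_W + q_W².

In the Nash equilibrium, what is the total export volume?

Exporter X's profit: π = q_X(400 − 2(q_X + q_W)) − 37q_X.
∂π/∂q_X = 363 − 4q_X − 2q_W = 0, so q_X = 90.75 − 0.5q_W.
For W: ∂π/∂q_W = 365 − 6q_W − 2q_X = 0 ⇒ q_W = 365/6 − (1/3)q_X.
Plugging q_W into X's best response: q_X = 90.75 − 0.5(365/6 − (1/3)q_X) ⇒ (5/6)q_X = 181/3, so q_X = 72.4.
Then q_W = 365/6 − (1/3)·72.4 = 36.7.
Total export volume: 72.4 + 36.7 = 109.1.

109.1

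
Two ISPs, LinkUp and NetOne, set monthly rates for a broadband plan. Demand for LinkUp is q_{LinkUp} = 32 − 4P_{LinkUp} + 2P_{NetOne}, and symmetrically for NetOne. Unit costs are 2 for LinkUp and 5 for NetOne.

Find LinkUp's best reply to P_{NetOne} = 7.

6.75

LinkUp's profit: π = (P_{LinkUp} − 2)(32 − 4P_{LinkUp} + 2P_{NetOne}).
∂π/∂P_{LinkUp} = 40 − 8P_{LinkUp} + 2P_{NetOne} = 0 ⇒ P_{LinkUp} = 5 + 0.25P_{NetOne}.
At P_{NetOne} = 7: P_{LinkUp} = 5 + 0.25·7 = 6.75.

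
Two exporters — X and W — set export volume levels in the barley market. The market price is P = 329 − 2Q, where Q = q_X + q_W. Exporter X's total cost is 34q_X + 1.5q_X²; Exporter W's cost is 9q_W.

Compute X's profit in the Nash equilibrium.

Exporter X's profit: π = q_X(329 − 2(q_X + q_W)) − 34q_X − 1.5q_X².
∂π/∂q_X = 295 − 7q_X − 2q_W = 0, so q_X = 295/7 − (2/7)q_W.
For W: ∂π/∂q_W = 320 − 4q_W − 2q_X = 0 ⇒ q_W = 80 − 0.5q_X.
Plugging q_W into X's best response: q_X = 295/7 − (2/7)(80 − 0.5q_X) ⇒ (6/7)q_X = 135/7, so q_X = 22.5.
Then q_W = 80 − 0.5·22.5 = 68.75.
Price P = 329 − 2·91.25 = 146.5.
X's profit: (146.5 − 34)·22.5 − 1.5(22.5)² = 1771.875.

1771.875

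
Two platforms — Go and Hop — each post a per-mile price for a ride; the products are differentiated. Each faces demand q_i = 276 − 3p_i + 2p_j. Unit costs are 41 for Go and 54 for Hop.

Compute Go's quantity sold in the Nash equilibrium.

Go's profit: π = (p_{Go} − 41)(276 − 3p_{Go} + 2p_{Hop}).
∂π/∂p_{Go} = 399 − 6p_{Go} + 2p_{Hop} = 0 ⇒ p_{Go} = 66.5 + (1/3)p_{Hop}.
Similarly p_{Hop} = 73 + (1/3)p_{Go}.
Plugging p_{Hop} into Go's best response: p_{Go} = 66.5 + (1/3)(73 + (1/3)p_{Go}) ⇒ (8/9)p_{Go} = 545/6, so p_{Go} = 102.1875.
Then p_{Hop} = 73 + (1/3)·102.1875 = 107.0625.
q_{Go} = 276 − 3·102.1875 + 2·107.0625 = 183.5625.

183.5625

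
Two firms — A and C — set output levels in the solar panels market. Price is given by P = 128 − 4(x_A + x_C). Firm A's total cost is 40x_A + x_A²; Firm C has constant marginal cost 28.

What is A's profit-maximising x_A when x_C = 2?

8

Firm A's profit: π = x_A(128 − 4(x_A + x_C)) − 40x_A − x_A².
∂π/∂x_A = 88 − 10x_A − 4x_C = 0, so x_A = 8.8 − 0.4x_C.
At x_C = 2: x_A = 8.8 − 0.4·2 = 8.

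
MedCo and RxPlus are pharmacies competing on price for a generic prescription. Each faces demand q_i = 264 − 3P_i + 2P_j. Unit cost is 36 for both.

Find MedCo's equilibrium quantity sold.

171

MedCo's profit: π = (P_{MedCo} − 36)(264 − 3P_{MedCo} + 2P_{RxPlus}).
∂π/∂P_{MedCo} = 372 − 6P_{MedCo} + 2P_{RxPlus} = 0 ⇒ P_{MedCo} = 62 + (1/3)P_{RxPlus}.
By symmetry P_{RxPlus} = P_{MedCo}; substituting into the reaction function, (2/3)P_{MedCo} = 62 and P_{MedCo} = 93.
q_{MedCo} = 264 − 3·93 + 2·93 = 171.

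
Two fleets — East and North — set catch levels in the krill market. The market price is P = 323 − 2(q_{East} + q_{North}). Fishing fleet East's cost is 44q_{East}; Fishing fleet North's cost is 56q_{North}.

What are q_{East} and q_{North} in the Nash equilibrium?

48.5, 42.5

Fishing fleet East's profit: π = q_{East}(323 − 2(q_{East} + q_{North})) − 44q_{East}.
∂π/∂q_{East} = 279 − 4q_{East} − 2q_{North} = 0, so q_{East} = 69.75 − 0.5q_{North}.
By the same steps for North: q_{North} = 66.75 − 0.5q_{East}.
Solving the two reaction functions simultaneously: (1 − (−0.5)(−0.5))q_{East} = 69.75 − 0.5·66.75, so 0.75q_{East} = 36.375 and q_{East} = 48.5.
Then q_{North} = 66.75 − 0.5·48.5 = 42.5.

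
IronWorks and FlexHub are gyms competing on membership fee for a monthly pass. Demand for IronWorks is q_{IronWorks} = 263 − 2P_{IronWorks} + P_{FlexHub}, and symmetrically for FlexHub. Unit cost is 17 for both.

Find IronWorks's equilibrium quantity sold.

IronWorks's profit: π = (P_{IronWorks} − 17)(263 − 2P_{IronWorks} + P_{FlexHub}).
∂π/∂P_{IronWorks} = 297 − 4P_{IronWorks} + P_{FlexHub} = 0 ⇒ P_{IronWorks} = 74.25 + 0.25P_{FlexHub}.
By symmetry P_{FlexHub} = P_{IronWorks}; substituting into the reaction function, 0.75P_{IronWorks} = 74.25 and P_{IronWorks} = 99.
q_{IronWorks} = 263 − 2·99 + 99 = 164.

164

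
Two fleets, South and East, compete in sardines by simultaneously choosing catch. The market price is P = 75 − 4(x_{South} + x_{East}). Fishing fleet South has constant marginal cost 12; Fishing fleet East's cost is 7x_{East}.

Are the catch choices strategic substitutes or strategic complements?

strategic substitutes

Fishing fleet South's profit: π = x_{South}(75 − 4(x_{South} + x_{East})) − 12x_{South}.
∂π/∂x_{South} = 63 − 8x_{South} − 4x_{East} = 0, so x_{South} = 7.875 − 0.5x_{East}.
The best-response slope dx_{South}/dx_{East} = −0.5 < 0: the reaction function is downward-sloping, so the choices are strategic substitutes.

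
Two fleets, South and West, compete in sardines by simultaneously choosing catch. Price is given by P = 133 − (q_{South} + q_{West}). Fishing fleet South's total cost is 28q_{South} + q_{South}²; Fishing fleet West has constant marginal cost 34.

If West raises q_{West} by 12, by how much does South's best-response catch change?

Fishing fleet South's profit: π = q_{South}(133 − (q_{South} + q_{West})) − 28q_{South} − q_{South}².
∂π/∂q_{South} = 105 − 4q_{South} − q_{West} = 0, so q_{South} = 26.25 − 0.25q_{West}.
The reaction-function slope is −0.25, so a 12-unit rise in q_{West} moves q_{South} by −0.25 × 12 = −3. South's best response falls — the actions are strategic substitutes.

-3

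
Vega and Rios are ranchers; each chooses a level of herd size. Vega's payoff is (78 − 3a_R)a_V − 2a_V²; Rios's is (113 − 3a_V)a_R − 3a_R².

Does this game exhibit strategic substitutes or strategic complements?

Expanding Vega's payoff: 78a_V − 3a_Ra_V − 2a_V².
∂π/∂a_V = 78 − 3a_R − 4a_V = 0, so a_V = 19.5 − 0.75a_R.
The best-response slope da_V/da_R = −0.75 < 0: the reaction function is downward-sloping, so the choices are strategic substitutes.

strategic substitutes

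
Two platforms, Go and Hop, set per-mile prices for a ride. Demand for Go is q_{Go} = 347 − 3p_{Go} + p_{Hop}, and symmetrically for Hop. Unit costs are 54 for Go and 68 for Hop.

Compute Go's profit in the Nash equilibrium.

Go's profit: π = (p_{Go} − 54)(347 − 3p_{Go} + p_{Hop}).
∂π/∂p_{Go} = 509 − 6p_{Go} + p_{Hop} = 0 ⇒ p_{Go} = 509/6 + (1/6)p_{Hop}.
Similarly p_{Hop} = 551/6 + (1/6)p_{Go}.
Solving the two reaction functions simultaneously: (1 − (1/6)(1/6))p_{Go} = 509/6 + (1/6)·(551/6), so (35/36)p_{Go} = 3605/36 and p_{Go} = 103.
Then p_{Hop} = 551/6 + (1/6)·103 = 109.
q_{Go} = 347 − 3·103 + 109 = 147.
Profit = (103 − 54)·147 = 7203.

7203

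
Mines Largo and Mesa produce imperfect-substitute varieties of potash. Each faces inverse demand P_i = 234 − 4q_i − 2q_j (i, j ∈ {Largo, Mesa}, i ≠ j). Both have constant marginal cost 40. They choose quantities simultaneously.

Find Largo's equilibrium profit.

1505.44

Mine Largo's profit: π = q_{Largo}(234 − 4q_{Largo} − 2q_{Mesa}) − 40q_{Largo}.
∂π/∂q_{Largo} = 194 − 8q_{Largo} − 2q_{Mesa} = 0 ⇒ q_{Largo} = 24.25 − 0.25q_{Mesa}.
The game is symmetric, so in equilibrium q_{Mesa} = q_{Largo}: the reaction function gives 1.25q_{Largo} = 24.25, hence q_{Largo} = 19.4.
P_{Largo} = 234 − 4·19.4 − 2·19.4 = 117.6.
Profit = (117.6 − 40)·19.4 = 1505.44.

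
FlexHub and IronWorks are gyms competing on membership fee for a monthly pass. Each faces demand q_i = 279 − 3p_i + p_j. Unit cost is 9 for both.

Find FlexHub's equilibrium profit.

FlexHub's profit: π = (p_{FlexHub} − 9)(279 − 3p_{FlexHub} + p_{IronWorks}).
∂π/∂p_{FlexHub} = 306 − 6p_{FlexHub} + p_{IronWorks} = 0 ⇒ p_{FlexHub} = 51 + (1/6)p_{IronWorks}.
Setting p_{FlexHub} = p_{IronWorks} in the reaction function: p_{FlexHub} = 51 + (1/6)p_{FlexHub}, so p_{FlexHub} = 51 / (5/6) = 61.2.
q_{FlexHub} = 279 − 3·61.2 + 61.2 = 156.6.
Profit = (61.2 − 9)·156.6 = 8174.52.

8174.52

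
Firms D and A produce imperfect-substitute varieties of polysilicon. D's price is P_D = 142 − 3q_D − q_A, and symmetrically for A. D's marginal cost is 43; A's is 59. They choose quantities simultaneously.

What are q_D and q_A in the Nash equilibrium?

Firm D's profit: π = q_D(142 − 3q_D − q_A) − 43q_D.
∂π/∂q_D = 99 − 6q_D − q_A = 0 ⇒ q_D = 16.5 − (1/6)q_A.
Similarly q_A = 83/6 − (1/6)q_D.
Plugging q_A into D's best response: q_D = 16.5 − (1/6)(83/6 − (1/6)q_D) ⇒ (35/36)q_D = 511/36, so q_D = 14.6.
Then q_A = 83/6 − (1/6)·14.6 = 11.4.

14.6, 11.4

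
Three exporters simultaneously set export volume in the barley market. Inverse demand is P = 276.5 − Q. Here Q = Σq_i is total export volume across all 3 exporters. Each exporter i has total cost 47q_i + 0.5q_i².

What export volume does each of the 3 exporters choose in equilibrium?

45.9

A representative exporter's profit is π_i = q_i(276.5 − Q) − 47q_i − 0.5q_i², with Q = q_i + Σ_{j≠i} q_j.
First-order condition: 229.5 − 3q_i − Σ_{j≠i} q_j = 0.
In a symmetric equilibrium every exporter chooses the same q, so Σ_{j≠i} q_j = 2q. The condition becomes 229.5 − 5q = 0, giving q = 229.5/5 = 45.9.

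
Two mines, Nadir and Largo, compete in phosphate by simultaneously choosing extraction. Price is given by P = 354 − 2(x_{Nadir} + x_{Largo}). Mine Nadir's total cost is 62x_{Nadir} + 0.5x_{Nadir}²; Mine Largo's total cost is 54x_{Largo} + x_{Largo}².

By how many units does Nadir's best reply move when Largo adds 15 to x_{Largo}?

Mine Nadir's profit: π = x_{Nadir}(354 − 2(x_{Nadir} + x_{Largo})) − 62x_{Nadir} − 0.5x_{Nadir}².
∂π/∂x_{Nadir} = 292 − 5x_{Nadir} − 2x_{Largo} = 0, so x_{Nadir} = 58.4 − 0.4x_{Largo}.
The reaction-function slope is −0.4, so a 15-unit rise in x_{Largo} moves x_{Nadir} by −0.4 × 15 = −6. Nadir's best response falls — the actions are strategic substitutes.

-6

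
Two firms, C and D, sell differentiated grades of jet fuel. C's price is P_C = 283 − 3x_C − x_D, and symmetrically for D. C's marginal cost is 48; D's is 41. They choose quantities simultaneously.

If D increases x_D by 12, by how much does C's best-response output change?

Firm C's profit: π = x_C(283 − 3x_C − x_D) − 48x_C.
∂π/∂x_C = 235 − 6x_C − x_D = 0 ⇒ x_C = 235/6 − (1/6)x_D.
The reaction-function slope is −1/6, so a 12-unit rise in x_D moves x_C by −1/6 × 12 = −2. C's best response falls — the actions are strategic substitutes.

-2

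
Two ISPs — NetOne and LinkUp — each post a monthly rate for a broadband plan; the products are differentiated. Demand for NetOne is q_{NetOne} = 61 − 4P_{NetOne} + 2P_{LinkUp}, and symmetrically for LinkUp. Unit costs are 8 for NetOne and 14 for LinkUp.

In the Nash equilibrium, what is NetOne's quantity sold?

NetOne's profit: π = (P_{NetOne} − 8)(61 − 4P_{NetOne} + 2P_{LinkUp}).
∂π/∂P_{NetOne} = 93 − 8P_{NetOne} + 2P_{LinkUp} = 0 ⇒ P_{NetOne} = 11.625 + 0.25P_{LinkUp}.
Similarly P_{LinkUp} = 14.625 + 0.25P_{NetOne}.
Solving the two reaction functions simultaneously: (1 − (0.25)(0.25))P_{NetOne} = 11.625 + 0.25·14.625, so 0.9375P_{NetOne} = 489/32 and P_{NetOne} = 16.3.
Then P_{LinkUp} = 14.625 + 0.25·16.3 = 18.7.
q_{NetOne} = 61 − 4·16.3 + 2·18.7 = 33.2.

33.2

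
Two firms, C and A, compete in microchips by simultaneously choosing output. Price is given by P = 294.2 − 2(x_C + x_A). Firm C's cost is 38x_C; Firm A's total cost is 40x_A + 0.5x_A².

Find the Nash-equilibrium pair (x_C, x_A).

Firm C's profit: π = x_C(294.2 − 2(x_C + x_A)) − 38x_C.
∂π/∂x_C = 256.2 − 4x_C − 2x_A = 0, so x_C = 64.05 − 0.5x_A.
For A: ∂π/∂x_A = 254.2 − 5x_A − 2x_C = 0 ⇒ x_A = 50.84 − 0.4x_C.
Plugging x_A into C's best response: x_C = 64.05 − 0.5(50.84 − 0.4x_C) ⇒ 0.8x_C = 38.63, so x_C = 48.2875.
Then x_A = 50.84 − 0.4·48.2875 = 31.525.

48.2875, 31.525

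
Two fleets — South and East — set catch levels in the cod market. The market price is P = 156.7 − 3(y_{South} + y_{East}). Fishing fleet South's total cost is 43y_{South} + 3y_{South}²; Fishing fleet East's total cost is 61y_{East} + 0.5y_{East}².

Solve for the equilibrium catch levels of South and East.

Fishing fleet South's profit: π = y_{South}(156.7 − 3(y_{South} + y_{East})) − 43y_{South} − 3y_{South}².
∂π/∂y_{South} = 113.7 − 12y_{South} − 3y_{East} = 0, so y_{South} = 9.475 − 0.25y_{East}.
For East: ∂π/∂y_{East} = 95.7 − 7y_{East} − 3y_{South} = 0 ⇒ y_{East} = 957/70 − (3/7)y_{South}.
Plugging y_{East} into South's best response: y_{South} = 9.475 − 0.25(957/70 − (3/7)y_{South}) ⇒ (25/28)y_{South} = 212/35, so y_{South} = 6.784.
Then y_{East} = 957/70 − (3/7)·6.784 = 10.764.

6.784, 10.764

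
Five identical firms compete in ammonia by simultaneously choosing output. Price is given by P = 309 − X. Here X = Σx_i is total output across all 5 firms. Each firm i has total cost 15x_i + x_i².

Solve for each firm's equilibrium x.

A representative firm's profit is π_i = x_i(309 − X) − 15x_i − x_i², with X = x_i + Σ_{j≠i} x_j.
First-order condition: 294 − 4x_i − Σ_{j≠i} x_j = 0.
In a symmetric equilibrium every firm chooses the same x, so Σ_{j≠i} x_j = 4x. The condition becomes 294 − 8x = 0, giving x = 294/8 = 36.75.

36.75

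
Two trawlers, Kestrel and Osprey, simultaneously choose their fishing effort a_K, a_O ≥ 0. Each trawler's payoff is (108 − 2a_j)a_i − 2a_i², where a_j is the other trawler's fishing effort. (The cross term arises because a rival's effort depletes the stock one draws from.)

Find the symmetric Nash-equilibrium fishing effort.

Kestrel's payoff is (108 − 2a_O)a_K − 2a_K².
∂π/∂a_K = 108 − 2a_O − 4a_K = 0, so a_K = 27 − 0.5a_O.
By symmetry a_O = a_K; substituting into the reaction function, 1.5a_K = 27 and a_K = 18.

18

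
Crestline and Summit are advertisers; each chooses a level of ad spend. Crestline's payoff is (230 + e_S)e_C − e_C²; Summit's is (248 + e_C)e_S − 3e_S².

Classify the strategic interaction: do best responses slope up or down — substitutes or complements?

Expanding Crestline's payoff: 230e_C + e_Se_C − e_C².
∂π/∂e_C = 230 + e_S − 2e_C = 0, so e_C = 115 + 0.5e_S.
The best-response slope de_C/de_S = 0.5 > 0: the reaction function is upward-sloping, so the choices are strategic complements.

strategic complements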